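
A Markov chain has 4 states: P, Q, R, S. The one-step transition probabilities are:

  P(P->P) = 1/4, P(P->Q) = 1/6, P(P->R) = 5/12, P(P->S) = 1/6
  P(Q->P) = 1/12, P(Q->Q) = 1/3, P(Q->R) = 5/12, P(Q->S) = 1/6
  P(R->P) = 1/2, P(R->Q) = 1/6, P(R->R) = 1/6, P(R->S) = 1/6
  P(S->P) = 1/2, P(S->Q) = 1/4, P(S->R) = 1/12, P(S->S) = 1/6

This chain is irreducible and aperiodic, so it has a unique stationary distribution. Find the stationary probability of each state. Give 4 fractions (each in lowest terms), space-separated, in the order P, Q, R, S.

The stationary distribution satisfies pi = pi * P, i.e.:
  pi_P = 1/4*pi_P + 1/12*pi_Q + 1/2*pi_R + 1/2*pi_S
  pi_Q = 1/6*pi_P + 1/3*pi_Q + 1/6*pi_R + 1/4*pi_S
  pi_R = 5/12*pi_P + 5/12*pi_Q + 1/6*pi_R + 1/12*pi_S
  pi_S = 1/6*pi_P + 1/6*pi_Q + 1/6*pi_R + 1/6*pi_S
with normalization: pi_P + pi_Q + pi_R + pi_S = 1.

Using the first 3 balance equations plus normalization, the linear system A*pi = b is:
  [-3/4, 1/12, 1/2, 1/2] . pi = 0
  [1/6, -2/3, 1/6, 1/4] . pi = 0
  [5/12, 5/12, -5/6, 1/12] . pi = 0
  [1, 1, 1, 1] . pi = 1

Solving yields:
  pi_P = 59/180
  pi_Q = 13/60
  pi_R = 13/45
  pi_S = 1/6

Verification (pi * P):
  59/180*1/4 + 13/60*1/12 + 13/45*1/2 + 1/6*1/2 = 59/180 = pi_P  (ok)
  59/180*1/6 + 13/60*1/3 + 13/45*1/6 + 1/6*1/4 = 13/60 = pi_Q  (ok)
  59/180*5/12 + 13/60*5/12 + 13/45*1/6 + 1/6*1/12 = 13/45 = pi_R  (ok)
  59/180*1/6 + 13/60*1/6 + 13/45*1/6 + 1/6*1/6 = 1/6 = pi_S  (ok)

Answer: 59/180 13/60 13/45 1/6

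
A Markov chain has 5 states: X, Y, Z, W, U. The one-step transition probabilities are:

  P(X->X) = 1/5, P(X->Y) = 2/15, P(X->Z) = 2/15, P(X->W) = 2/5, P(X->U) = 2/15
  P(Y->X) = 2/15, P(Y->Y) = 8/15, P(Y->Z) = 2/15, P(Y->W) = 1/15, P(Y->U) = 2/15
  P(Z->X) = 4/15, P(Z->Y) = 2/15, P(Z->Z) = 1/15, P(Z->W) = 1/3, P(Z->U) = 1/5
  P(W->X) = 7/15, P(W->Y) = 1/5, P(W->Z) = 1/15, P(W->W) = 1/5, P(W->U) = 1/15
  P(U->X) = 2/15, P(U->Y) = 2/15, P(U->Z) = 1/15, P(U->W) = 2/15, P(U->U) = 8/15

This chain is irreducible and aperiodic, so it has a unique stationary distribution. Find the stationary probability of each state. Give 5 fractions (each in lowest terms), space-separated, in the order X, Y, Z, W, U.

The stationary distribution satisfies pi = pi * P, i.e.:
  pi_X = 1/5*pi_X + 2/15*pi_Y + 4/15*pi_Z + 7/15*pi_W + 2/15*pi_U
  pi_Y = 2/15*pi_X + 8/15*pi_Y + 2/15*pi_Z + 1/5*pi_W + 2/15*pi_U
  pi_Z = 2/15*pi_X + 2/15*pi_Y + 1/15*pi_Z + 1/15*pi_W + 1/15*pi_U
  pi_W = 2/5*pi_X + 1/15*pi_Y + 1/3*pi_Z + 1/5*pi_W + 2/15*pi_U
  pi_U = 2/15*pi_X + 2/15*pi_Y + 1/5*pi_Z + 1/15*pi_W + 8/15*pi_U
with normalization: pi_X + pi_Y + pi_Z + pi_W + pi_U = 1.

Using the first 4 balance equations plus normalization, the linear system A*pi = b is:
  [-4/5, 2/15, 4/15, 7/15, 2/15] . pi = 0
  [2/15, -7/15, 2/15, 1/5, 2/15] . pi = 0
  [2/15, 2/15, -14/15, 1/15, 1/15] . pi = 0
  [2/5, 1/15, 1/3, -4/5, 2/15] . pi = 0
  [1, 1, 1, 1, 1] . pi = 1

Solving yields:
  pi_X = 5483/23531
  pi_Y = 5786/23531
  pi_Z = 2320/23531
  pi_W = 5012/23531
  pi_U = 4930/23531

Verification (pi * P):
  5483/23531*1/5 + 5786/23531*2/15 + 2320/23531*4/15 + 5012/23531*7/15 + 4930/23531*2/15 = 5483/23531 = pi_X  (ok)
  5483/23531*2/15 + 5786/23531*8/15 + 2320/23531*2/15 + 5012/23531*1/5 + 4930/23531*2/15 = 5786/23531 = pi_Y  (ok)
  5483/23531*2/15 + 5786/23531*2/15 + 2320/23531*1/15 + 5012/23531*1/15 + 4930/23531*1/15 = 2320/23531 = pi_Z  (ok)
  5483/23531*2/5 + 5786/23531*1/15 + 2320/23531*1/3 + 5012/23531*1/5 + 4930/23531*2/15 = 5012/23531 = pi_W  (ok)
  5483/23531*2/15 + 5786/23531*2/15 + 2320/23531*1/5 + 5012/23531*1/15 + 4930/23531*8/15 = 4930/23531 = pi_U  (ok)

Answer: 5483/23531 5786/23531 2320/23531 5012/23531 4930/23531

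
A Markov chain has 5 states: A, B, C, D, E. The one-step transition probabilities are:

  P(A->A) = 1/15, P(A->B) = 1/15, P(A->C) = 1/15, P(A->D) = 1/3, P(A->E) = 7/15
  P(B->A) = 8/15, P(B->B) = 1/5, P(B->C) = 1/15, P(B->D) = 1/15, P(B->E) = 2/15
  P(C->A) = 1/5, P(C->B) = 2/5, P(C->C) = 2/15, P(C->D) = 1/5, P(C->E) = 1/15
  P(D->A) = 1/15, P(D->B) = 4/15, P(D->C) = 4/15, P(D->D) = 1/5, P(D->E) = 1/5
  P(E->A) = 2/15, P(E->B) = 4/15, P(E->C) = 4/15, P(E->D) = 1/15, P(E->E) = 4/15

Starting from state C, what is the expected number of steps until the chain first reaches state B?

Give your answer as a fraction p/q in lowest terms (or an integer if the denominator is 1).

Answer: 48690/14687

Derivation:
Let h_i = expected steps to first reach B from state i.
Boundary: h_B = 0.
First-step equations for the other states:
  h_A = 1 + 1/15*h_A + 1/15*h_B + 1/15*h_C + 1/3*h_D + 7/15*h_E
  h_C = 1 + 1/5*h_A + 2/5*h_B + 2/15*h_C + 1/5*h_D + 1/15*h_E
  h_D = 1 + 1/15*h_A + 4/15*h_B + 4/15*h_C + 1/5*h_D + 1/5*h_E
  h_E = 1 + 2/15*h_A + 4/15*h_B + 4/15*h_C + 1/15*h_D + 4/15*h_E

Substituting h_B = 0 and rearranging gives the linear system (I - Q) h = 1:
  [14/15, -1/15, -1/3, -7/15] . (h_A, h_C, h_D, h_E) = 1
  [-1/5, 13/15, -1/5, -1/15] . (h_A, h_C, h_D, h_E) = 1
  [-1/15, -4/15, 4/5, -1/5] . (h_A, h_C, h_D, h_E) = 1
  [-2/15, -4/15, -1/15, 11/15] . (h_A, h_C, h_D, h_E) = 1

Solving yields:
  h_A = 65670/14687
  h_C = 48690/14687
  h_D = 53700/14687
  h_E = 54555/14687

Starting state is C, so the expected hitting time is h_C = 48690/14687.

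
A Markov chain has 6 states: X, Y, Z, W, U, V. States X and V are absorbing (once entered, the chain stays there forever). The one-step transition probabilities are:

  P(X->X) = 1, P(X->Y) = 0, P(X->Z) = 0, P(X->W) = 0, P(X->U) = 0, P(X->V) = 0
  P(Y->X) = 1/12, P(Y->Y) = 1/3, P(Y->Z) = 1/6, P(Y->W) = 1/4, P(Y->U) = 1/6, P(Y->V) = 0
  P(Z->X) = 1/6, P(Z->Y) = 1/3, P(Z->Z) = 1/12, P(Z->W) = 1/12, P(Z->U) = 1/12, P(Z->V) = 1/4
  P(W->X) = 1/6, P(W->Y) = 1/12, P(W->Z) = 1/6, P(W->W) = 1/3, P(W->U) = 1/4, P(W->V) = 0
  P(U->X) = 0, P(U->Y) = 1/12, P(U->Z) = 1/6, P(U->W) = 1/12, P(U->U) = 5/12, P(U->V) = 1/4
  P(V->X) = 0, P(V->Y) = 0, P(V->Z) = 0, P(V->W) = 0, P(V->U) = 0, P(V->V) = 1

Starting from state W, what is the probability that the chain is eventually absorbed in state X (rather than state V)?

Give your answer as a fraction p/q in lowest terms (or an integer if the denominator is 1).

Let a_i = P(absorbed in X | start in state i).
Boundary conditions: a_X = 1, a_V = 0.
For each transient state i, a_i = sum_j P(i->j) * a_j:
  a_Y = 1/12*a_X + 1/3*a_Y + 1/6*a_Z + 1/4*a_W + 1/6*a_U + 0*a_V
  a_Z = 1/6*a_X + 1/3*a_Y + 1/12*a_Z + 1/12*a_W + 1/12*a_U + 1/4*a_V
  a_W = 1/6*a_X + 1/12*a_Y + 1/6*a_Z + 1/3*a_W + 1/4*a_U + 0*a_V
  a_U = 0*a_X + 1/12*a_Y + 1/6*a_Z + 1/12*a_W + 5/12*a_U + 1/4*a_V

Substituting a_X = 1 and a_V = 0, rearrange to (I - Q) a = r where r[i] = P(i -> X):
  [2/3, -1/6, -1/4, -1/6] . (a_Y, a_Z, a_W, a_U) = 1/12
  [-1/3, 11/12, -1/12, -1/12] . (a_Y, a_Z, a_W, a_U) = 1/6
  [-1/12, -1/6, 2/3, -1/4] . (a_Y, a_Z, a_W, a_U) = 1/6
  [-1/12, -1/6, -1/12, 7/12] . (a_Y, a_Z, a_W, a_U) = 0

Solving yields:
  a_Y = 1483/2986
  a_Z = 1297/2986
  a_W = 779/1493
  a_U = 805/2986

Starting state is W, so the absorption probability is a_W = 779/1493.

Answer: 779/1493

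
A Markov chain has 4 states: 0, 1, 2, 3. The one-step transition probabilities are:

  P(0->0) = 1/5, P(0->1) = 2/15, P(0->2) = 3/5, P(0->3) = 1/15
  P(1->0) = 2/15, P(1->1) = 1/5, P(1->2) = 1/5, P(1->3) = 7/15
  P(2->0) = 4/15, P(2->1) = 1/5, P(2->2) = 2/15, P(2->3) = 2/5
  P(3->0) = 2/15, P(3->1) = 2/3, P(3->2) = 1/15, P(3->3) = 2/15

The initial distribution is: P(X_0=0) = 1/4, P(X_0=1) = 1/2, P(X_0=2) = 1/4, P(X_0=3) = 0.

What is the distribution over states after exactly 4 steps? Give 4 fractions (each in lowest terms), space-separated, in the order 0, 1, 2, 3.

Propagating the distribution step by step (d_{t+1} = d_t * P):
d_0 = (0=1/4, 1=1/2, 2=1/4, 3=0)
  d_1[0] = 1/4*1/5 + 1/2*2/15 + 1/4*4/15 + 0*2/15 = 11/60
  d_1[1] = 1/4*2/15 + 1/2*1/5 + 1/4*1/5 + 0*2/3 = 11/60
  d_1[2] = 1/4*3/5 + 1/2*1/5 + 1/4*2/15 + 0*1/15 = 17/60
  d_1[3] = 1/4*1/15 + 1/2*7/15 + 1/4*2/5 + 0*2/15 = 7/20
d_1 = (0=11/60, 1=11/60, 2=17/60, 3=7/20)
  d_2[0] = 11/60*1/5 + 11/60*2/15 + 17/60*4/15 + 7/20*2/15 = 11/60
  d_2[1] = 11/60*2/15 + 11/60*1/5 + 17/60*1/5 + 7/20*2/3 = 79/225
  d_2[2] = 11/60*3/5 + 11/60*1/5 + 17/60*2/15 + 7/20*1/15 = 187/900
  d_2[3] = 11/60*1/15 + 11/60*7/15 + 17/60*2/5 + 7/20*2/15 = 58/225
d_2 = (0=11/60, 1=79/225, 2=187/900, 3=58/225)
  d_3[0] = 11/60*1/5 + 79/225*2/15 + 187/900*4/15 + 58/225*2/15 = 2339/13500
  d_3[1] = 11/60*2/15 + 79/225*1/5 + 187/900*1/5 + 58/225*2/3 = 4159/13500
  d_3[2] = 11/60*3/5 + 79/225*1/5 + 187/900*2/15 + 58/225*1/15 = 1013/4500
  d_3[3] = 11/60*1/15 + 79/225*7/15 + 187/900*2/5 + 58/225*2/15 = 1321/4500
d_3 = (0=2339/13500, 1=4159/13500, 2=1013/4500, 3=1321/4500)
  d_4[0] = 2339/13500*1/5 + 4159/13500*2/15 + 1013/4500*4/15 + 1321/4500*2/15 = 35417/202500
  d_4[1] = 2339/13500*2/15 + 4159/13500*1/5 + 1013/4500*1/5 + 1321/4500*2/3 = 32951/101250
  d_4[2] = 2339/13500*3/5 + 4159/13500*1/5 + 1013/4500*2/15 + 1321/4500*1/15 = 4841/22500
  d_4[3] = 2339/13500*1/15 + 4159/13500*7/15 + 1013/4500*2/5 + 1321/4500*2/15 = 4801/16875
d_4 = (0=35417/202500, 1=32951/101250, 2=4841/22500, 3=4801/16875)

Answer: 35417/202500 32951/101250 4841/22500 4801/16875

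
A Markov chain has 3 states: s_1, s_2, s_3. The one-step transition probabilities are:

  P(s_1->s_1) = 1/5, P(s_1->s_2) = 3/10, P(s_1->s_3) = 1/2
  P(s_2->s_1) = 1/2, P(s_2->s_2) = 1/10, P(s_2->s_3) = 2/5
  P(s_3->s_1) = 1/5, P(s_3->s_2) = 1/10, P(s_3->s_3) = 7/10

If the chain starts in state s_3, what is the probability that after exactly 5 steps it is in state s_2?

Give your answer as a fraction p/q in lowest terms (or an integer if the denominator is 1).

Answer: 3719/25000

Derivation:
Computing P^5 by repeated multiplication:
P^1 =
  s_1: [1/5, 3/10, 1/2]
  s_2: [1/2, 1/10, 2/5]
  s_3: [1/5, 1/10, 7/10]
P^2 =
  s_1: [29/100, 7/50, 57/100]
  s_2: [23/100, 1/5, 57/100]
  s_3: [23/100, 7/50, 63/100]
P^3 =
  s_1: [121/500, 79/500, 3/5]
  s_2: [13/50, 73/500, 297/500]
  s_3: [121/500, 73/500, 153/250]
P^4 =
  s_1: [1237/5000, 371/2500, 3021/5000]
  s_2: [1219/5000, 19/125, 3021/5000]
  s_3: [1219/5000, 371/2500, 3039/5000]
P^5 =
  s_1: [6113/25000, 3737/25000, 303/500]
  s_2: [307/1250, 3719/25000, 15141/25000]
  s_3: [6113/25000, 3719/25000, 1896/3125]

(P^5)[s_3 -> s_2] = 3719/25000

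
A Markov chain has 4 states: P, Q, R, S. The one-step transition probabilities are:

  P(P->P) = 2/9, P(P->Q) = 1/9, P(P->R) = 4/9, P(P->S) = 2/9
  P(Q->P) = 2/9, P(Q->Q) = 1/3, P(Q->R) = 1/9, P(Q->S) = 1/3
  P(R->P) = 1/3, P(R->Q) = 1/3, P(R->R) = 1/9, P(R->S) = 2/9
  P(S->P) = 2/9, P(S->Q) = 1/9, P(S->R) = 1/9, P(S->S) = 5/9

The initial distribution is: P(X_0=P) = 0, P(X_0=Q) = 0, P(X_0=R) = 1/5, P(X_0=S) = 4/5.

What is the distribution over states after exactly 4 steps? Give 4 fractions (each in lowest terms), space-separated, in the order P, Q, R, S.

Propagating the distribution step by step (d_{t+1} = d_t * P):
d_0 = (P=0, Q=0, R=1/5, S=4/5)
  d_1[P] = 0*2/9 + 0*2/9 + 1/5*1/3 + 4/5*2/9 = 11/45
  d_1[Q] = 0*1/9 + 0*1/3 + 1/5*1/3 + 4/5*1/9 = 7/45
  d_1[R] = 0*4/9 + 0*1/9 + 1/5*1/9 + 4/5*1/9 = 1/9
  d_1[S] = 0*2/9 + 0*1/3 + 1/5*2/9 + 4/5*5/9 = 22/45
d_1 = (P=11/45, Q=7/45, R=1/9, S=22/45)
  d_2[P] = 11/45*2/9 + 7/45*2/9 + 1/9*1/3 + 22/45*2/9 = 19/81
  d_2[Q] = 11/45*1/9 + 7/45*1/3 + 1/9*1/3 + 22/45*1/9 = 23/135
  d_2[R] = 11/45*4/9 + 7/45*1/9 + 1/9*1/9 + 22/45*1/9 = 26/135
  d_2[S] = 11/45*2/9 + 7/45*1/3 + 1/9*2/9 + 22/45*5/9 = 163/405
d_2 = (P=19/81, Q=23/135, R=26/135, S=163/405)
  d_3[P] = 19/81*2/9 + 23/135*2/9 + 26/135*1/3 + 163/405*2/9 = 296/1215
  d_3[Q] = 19/81*1/9 + 23/135*1/3 + 26/135*1/3 + 163/405*1/9 = 233/1215
  d_3[R] = 19/81*4/9 + 23/135*1/9 + 26/135*1/9 + 163/405*1/9 = 46/243
  d_3[S] = 19/81*2/9 + 23/135*1/3 + 26/135*2/9 + 163/405*5/9 = 152/405
d_3 = (P=296/1215, Q=233/1215, R=46/243, S=152/405)
  d_4[P] = 296/1215*2/9 + 233/1215*2/9 + 46/243*1/3 + 152/405*2/9 = 532/2187
  d_4[Q] = 296/1215*1/9 + 233/1215*1/3 + 46/243*1/3 + 152/405*1/9 = 2141/10935
  d_4[R] = 296/1215*4/9 + 233/1215*1/9 + 46/243*1/9 + 152/405*1/9 = 701/3645
  d_4[S] = 296/1215*2/9 + 233/1215*1/3 + 46/243*2/9 + 152/405*5/9 = 4031/10935
d_4 = (P=532/2187, Q=2141/10935, R=701/3645, S=4031/10935)

Answer: 532/2187 2141/10935 701/3645 4031/10935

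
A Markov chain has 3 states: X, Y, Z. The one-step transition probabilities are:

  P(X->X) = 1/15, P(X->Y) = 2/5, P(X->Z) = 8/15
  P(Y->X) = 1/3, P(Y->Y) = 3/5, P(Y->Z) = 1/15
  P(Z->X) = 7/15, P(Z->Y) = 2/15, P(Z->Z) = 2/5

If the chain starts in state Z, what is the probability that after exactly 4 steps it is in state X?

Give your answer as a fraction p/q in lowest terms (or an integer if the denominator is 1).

Answer: 14783/50625

Derivation:
Computing P^4 by repeated multiplication:
P^1 =
  X: [1/15, 2/5, 8/15]
  Y: [1/3, 3/5, 1/15]
  Z: [7/15, 2/15, 2/5]
P^2 =
  X: [29/75, 76/225, 62/225]
  Y: [19/75, 113/225, 11/45]
  Z: [59/225, 8/25, 94/225]
P^3 =
  X: [901/3375, 266/675, 1144/3375]
  Y: [1007/3375, 1469/3375, 899/3375]
  Z: [359/1125, 238/675, 1108/3375]
P^4 =
  X: [15559/50625, 19664/50625, 5134/16875]
  Y: [2929/10125, 21061/50625, 4973/16875]
  Z: [14783/50625, 19388/50625, 16454/50625]

(P^4)[Z -> X] = 14783/50625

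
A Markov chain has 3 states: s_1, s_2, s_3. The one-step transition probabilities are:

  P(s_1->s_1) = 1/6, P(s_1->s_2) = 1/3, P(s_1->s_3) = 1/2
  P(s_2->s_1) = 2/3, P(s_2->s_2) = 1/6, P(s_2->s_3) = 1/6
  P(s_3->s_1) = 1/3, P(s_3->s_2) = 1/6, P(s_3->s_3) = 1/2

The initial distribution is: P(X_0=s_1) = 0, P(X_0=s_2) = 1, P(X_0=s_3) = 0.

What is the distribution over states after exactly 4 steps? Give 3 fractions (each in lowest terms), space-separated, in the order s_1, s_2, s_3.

Propagating the distribution step by step (d_{t+1} = d_t * P):
d_0 = (s_1=0, s_2=1, s_3=0)
  d_1[s_1] = 0*1/6 + 1*2/3 + 0*1/3 = 2/3
  d_1[s_2] = 0*1/3 + 1*1/6 + 0*1/6 = 1/6
  d_1[s_3] = 0*1/2 + 1*1/6 + 0*1/2 = 1/6
d_1 = (s_1=2/3, s_2=1/6, s_3=1/6)
  d_2[s_1] = 2/3*1/6 + 1/6*2/3 + 1/6*1/3 = 5/18
  d_2[s_2] = 2/3*1/3 + 1/6*1/6 + 1/6*1/6 = 5/18
  d_2[s_3] = 2/3*1/2 + 1/6*1/6 + 1/6*1/2 = 4/9
d_2 = (s_1=5/18, s_2=5/18, s_3=4/9)
  d_3[s_1] = 5/18*1/6 + 5/18*2/3 + 4/9*1/3 = 41/108
  d_3[s_2] = 5/18*1/3 + 5/18*1/6 + 4/9*1/6 = 23/108
  d_3[s_3] = 5/18*1/2 + 5/18*1/6 + 4/9*1/2 = 11/27
d_3 = (s_1=41/108, s_2=23/108, s_3=11/27)
  d_4[s_1] = 41/108*1/6 + 23/108*2/3 + 11/27*1/3 = 221/648
  d_4[s_2] = 41/108*1/3 + 23/108*1/6 + 11/27*1/6 = 149/648
  d_4[s_3] = 41/108*1/2 + 23/108*1/6 + 11/27*1/2 = 139/324
d_4 = (s_1=221/648, s_2=149/648, s_3=139/324)

Answer: 221/648 149/648 139/324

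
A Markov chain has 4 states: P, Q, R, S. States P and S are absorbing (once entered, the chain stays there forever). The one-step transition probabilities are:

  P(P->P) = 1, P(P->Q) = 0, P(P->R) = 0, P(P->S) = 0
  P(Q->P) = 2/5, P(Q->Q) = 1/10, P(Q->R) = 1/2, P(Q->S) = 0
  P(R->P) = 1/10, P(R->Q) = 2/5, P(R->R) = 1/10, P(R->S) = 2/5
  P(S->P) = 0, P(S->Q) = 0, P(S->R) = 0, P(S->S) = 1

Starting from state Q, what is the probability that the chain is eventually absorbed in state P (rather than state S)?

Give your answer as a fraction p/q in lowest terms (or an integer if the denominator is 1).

Answer: 41/61

Derivation:
Let a_i = P(absorbed in P | start in state i).
Boundary conditions: a_P = 1, a_S = 0.
For each transient state i, a_i = sum_j P(i->j) * a_j:
  a_Q = 2/5*a_P + 1/10*a_Q + 1/2*a_R + 0*a_S
  a_R = 1/10*a_P + 2/5*a_Q + 1/10*a_R + 2/5*a_S

Substituting a_P = 1 and a_S = 0, rearrange to (I - Q) a = r where r[i] = P(i -> P):
  [9/10, -1/2] . (a_Q, a_R) = 2/5
  [-2/5, 9/10] . (a_Q, a_R) = 1/10

Solving yields:
  a_Q = 41/61
  a_R = 25/61

Starting state is Q, so the absorption probability is a_Q = 41/61.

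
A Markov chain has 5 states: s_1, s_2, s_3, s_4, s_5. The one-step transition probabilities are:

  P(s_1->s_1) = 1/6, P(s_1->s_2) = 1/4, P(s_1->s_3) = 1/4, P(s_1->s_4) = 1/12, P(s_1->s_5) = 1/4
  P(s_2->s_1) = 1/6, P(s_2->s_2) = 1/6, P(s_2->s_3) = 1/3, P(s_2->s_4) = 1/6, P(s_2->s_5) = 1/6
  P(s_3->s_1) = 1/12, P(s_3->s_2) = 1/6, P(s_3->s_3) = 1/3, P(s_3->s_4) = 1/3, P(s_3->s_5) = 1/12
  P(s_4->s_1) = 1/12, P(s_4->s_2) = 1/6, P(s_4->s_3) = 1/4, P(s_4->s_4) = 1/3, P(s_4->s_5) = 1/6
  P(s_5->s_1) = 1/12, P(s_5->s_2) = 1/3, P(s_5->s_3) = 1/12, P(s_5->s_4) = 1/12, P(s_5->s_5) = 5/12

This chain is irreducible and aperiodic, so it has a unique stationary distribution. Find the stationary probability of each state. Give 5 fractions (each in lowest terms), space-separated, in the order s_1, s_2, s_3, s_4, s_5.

Answer: 1398/12707 2671/12707 3232/12707 2786/12707 20/97

Derivation:
The stationary distribution satisfies pi = pi * P, i.e.:
  pi_s_1 = 1/6*pi_s_1 + 1/6*pi_s_2 + 1/12*pi_s_3 + 1/12*pi_s_4 + 1/12*pi_s_5
  pi_s_2 = 1/4*pi_s_1 + 1/6*pi_s_2 + 1/6*pi_s_3 + 1/6*pi_s_4 + 1/3*pi_s_5
  pi_s_3 = 1/4*pi_s_1 + 1/3*pi_s_2 + 1/3*pi_s_3 + 1/4*pi_s_4 + 1/12*pi_s_5
  pi_s_4 = 1/12*pi_s_1 + 1/6*pi_s_2 + 1/3*pi_s_3 + 1/3*pi_s_4 + 1/12*pi_s_5
  pi_s_5 = 1/4*pi_s_1 + 1/6*pi_s_2 + 1/12*pi_s_3 + 1/6*pi_s_4 + 5/12*pi_s_5
with normalization: pi_s_1 + pi_s_2 + pi_s_3 + pi_s_4 + pi_s_5 = 1.

Using the first 4 balance equations plus normalization, the linear system A*pi = b is:
  [-5/6, 1/6, 1/12, 1/12, 1/12] . pi = 0
  [1/4, -5/6, 1/6, 1/6, 1/3] . pi = 0
  [1/4, 1/3, -2/3, 1/4, 1/12] . pi = 0
  [1/12, 1/6, 1/3, -2/3, 1/12] . pi = 0
  [1, 1, 1, 1, 1] . pi = 1

Solving yields:
  pi_s_1 = 1398/12707
  pi_s_2 = 2671/12707
  pi_s_3 = 3232/12707
  pi_s_4 = 2786/12707
  pi_s_5 = 20/97

Verification (pi * P):
  1398/12707*1/6 + 2671/12707*1/6 + 3232/12707*1/12 + 2786/12707*1/12 + 20/97*1/12 = 1398/12707 = pi_s_1  (ok)
  1398/12707*1/4 + 2671/12707*1/6 + 3232/12707*1/6 + 2786/12707*1/6 + 20/97*1/3 = 2671/12707 = pi_s_2  (ok)
  1398/12707*1/4 + 2671/12707*1/3 + 3232/12707*1/3 + 2786/12707*1/4 + 20/97*1/12 = 3232/12707 = pi_s_3  (ok)
  1398/12707*1/12 + 2671/12707*1/6 + 3232/12707*1/3 + 2786/12707*1/3 + 20/97*1/12 = 2786/12707 = pi_s_4  (ok)
  1398/12707*1/4 + 2671/12707*1/6 + 3232/12707*1/12 + 2786/12707*1/6 + 20/97*5/12 = 20/97 = pi_s_5  (ok)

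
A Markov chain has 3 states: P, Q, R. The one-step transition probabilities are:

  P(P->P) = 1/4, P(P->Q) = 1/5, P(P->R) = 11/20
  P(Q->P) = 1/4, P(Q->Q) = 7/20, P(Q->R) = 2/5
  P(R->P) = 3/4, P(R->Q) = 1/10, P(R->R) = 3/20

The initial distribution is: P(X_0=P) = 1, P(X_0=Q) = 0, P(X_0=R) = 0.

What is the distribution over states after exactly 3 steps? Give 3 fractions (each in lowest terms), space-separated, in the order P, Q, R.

Answer: 2/5 157/800 323/800

Derivation:
Propagating the distribution step by step (d_{t+1} = d_t * P):
d_0 = (P=1, Q=0, R=0)
  d_1[P] = 1*1/4 + 0*1/4 + 0*3/4 = 1/4
  d_1[Q] = 1*1/5 + 0*7/20 + 0*1/10 = 1/5
  d_1[R] = 1*11/20 + 0*2/5 + 0*3/20 = 11/20
d_1 = (P=1/4, Q=1/5, R=11/20)
  d_2[P] = 1/4*1/4 + 1/5*1/4 + 11/20*3/4 = 21/40
  d_2[Q] = 1/4*1/5 + 1/5*7/20 + 11/20*1/10 = 7/40
  d_2[R] = 1/4*11/20 + 1/5*2/5 + 11/20*3/20 = 3/10
d_2 = (P=21/40, Q=7/40, R=3/10)
  d_3[P] = 21/40*1/4 + 7/40*1/4 + 3/10*3/4 = 2/5
  d_3[Q] = 21/40*1/5 + 7/40*7/20 + 3/10*1/10 = 157/800
  d_3[R] = 21/40*11/20 + 7/40*2/5 + 3/10*3/20 = 323/800
d_3 = (P=2/5, Q=157/800, R=323/800)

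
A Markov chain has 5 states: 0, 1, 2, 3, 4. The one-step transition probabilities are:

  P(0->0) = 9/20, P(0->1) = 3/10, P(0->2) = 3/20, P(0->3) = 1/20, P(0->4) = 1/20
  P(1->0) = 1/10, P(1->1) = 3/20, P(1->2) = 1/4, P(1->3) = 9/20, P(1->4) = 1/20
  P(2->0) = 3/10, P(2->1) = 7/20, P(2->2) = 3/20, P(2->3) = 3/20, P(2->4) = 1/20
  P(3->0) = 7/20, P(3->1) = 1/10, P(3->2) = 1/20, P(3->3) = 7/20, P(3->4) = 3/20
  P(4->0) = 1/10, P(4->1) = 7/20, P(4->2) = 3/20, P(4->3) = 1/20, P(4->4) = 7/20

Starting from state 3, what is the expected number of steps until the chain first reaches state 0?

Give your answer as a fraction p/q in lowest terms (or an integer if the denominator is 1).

Answer: 27340/7187

Derivation:
Let h_i = expected steps to first reach 0 from state i.
Boundary: h_0 = 0.
First-step equations for the other states:
  h_1 = 1 + 1/10*h_0 + 3/20*h_1 + 1/4*h_2 + 9/20*h_3 + 1/20*h_4
  h_2 = 1 + 3/10*h_0 + 7/20*h_1 + 3/20*h_2 + 3/20*h_3 + 1/20*h_4
  h_3 = 1 + 7/20*h_0 + 1/10*h_1 + 1/20*h_2 + 7/20*h_3 + 3/20*h_4
  h_4 = 1 + 1/10*h_0 + 7/20*h_1 + 3/20*h_2 + 1/20*h_3 + 7/20*h_4

Substituting h_0 = 0 and rearranging gives the linear system (I - Q) h = 1:
  [17/20, -1/4, -9/20, -1/20] . (h_1, h_2, h_3, h_4) = 1
  [-7/20, 17/20, -3/20, -1/20] . (h_1, h_2, h_3, h_4) = 1
  [-1/10, -1/20, 13/20, -3/20] . (h_1, h_2, h_3, h_4) = 1
  [-7/20, -3/20, -1/20, 13/20] . (h_1, h_2, h_3, h_4) = 1

Solving yields:
  h_1 = 33840/7187
  h_2 = 29460/7187
  h_3 = 27340/7187
  h_4 = 38180/7187

Starting state is 3, so the expected hitting time is h_3 = 27340/7187.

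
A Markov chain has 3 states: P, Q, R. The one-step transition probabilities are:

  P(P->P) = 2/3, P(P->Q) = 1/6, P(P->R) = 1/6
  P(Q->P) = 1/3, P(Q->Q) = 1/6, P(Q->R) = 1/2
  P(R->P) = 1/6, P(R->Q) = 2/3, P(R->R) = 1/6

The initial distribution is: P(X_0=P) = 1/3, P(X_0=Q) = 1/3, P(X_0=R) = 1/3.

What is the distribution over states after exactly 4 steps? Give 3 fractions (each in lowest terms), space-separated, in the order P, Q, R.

Propagating the distribution step by step (d_{t+1} = d_t * P):
d_0 = (P=1/3, Q=1/3, R=1/3)
  d_1[P] = 1/3*2/3 + 1/3*1/3 + 1/3*1/6 = 7/18
  d_1[Q] = 1/3*1/6 + 1/3*1/6 + 1/3*2/3 = 1/3
  d_1[R] = 1/3*1/6 + 1/3*1/2 + 1/3*1/6 = 5/18
d_1 = (P=7/18, Q=1/3, R=5/18)
  d_2[P] = 7/18*2/3 + 1/3*1/3 + 5/18*1/6 = 5/12
  d_2[Q] = 7/18*1/6 + 1/3*1/6 + 5/18*2/3 = 11/36
  d_2[R] = 7/18*1/6 + 1/3*1/2 + 5/18*1/6 = 5/18
d_2 = (P=5/12, Q=11/36, R=5/18)
  d_3[P] = 5/12*2/3 + 11/36*1/3 + 5/18*1/6 = 23/54
  d_3[Q] = 5/12*1/6 + 11/36*1/6 + 5/18*2/3 = 11/36
  d_3[R] = 5/12*1/6 + 11/36*1/2 + 5/18*1/6 = 29/108
d_3 = (P=23/54, Q=11/36, R=29/108)
  d_4[P] = 23/54*2/3 + 11/36*1/3 + 29/108*1/6 = 31/72
  d_4[Q] = 23/54*1/6 + 11/36*1/6 + 29/108*2/3 = 65/216
  d_4[R] = 23/54*1/6 + 11/36*1/2 + 29/108*1/6 = 29/108
d_4 = (P=31/72, Q=65/216, R=29/108)

Answer: 31/72 65/216 29/108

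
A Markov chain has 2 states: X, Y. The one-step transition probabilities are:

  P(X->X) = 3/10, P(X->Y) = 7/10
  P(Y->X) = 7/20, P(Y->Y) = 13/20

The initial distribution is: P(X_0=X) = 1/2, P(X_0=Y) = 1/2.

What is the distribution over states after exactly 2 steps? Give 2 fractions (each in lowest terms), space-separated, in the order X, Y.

Answer: 267/800 533/800

Derivation:
Propagating the distribution step by step (d_{t+1} = d_t * P):
d_0 = (X=1/2, Y=1/2)
  d_1[X] = 1/2*3/10 + 1/2*7/20 = 13/40
  d_1[Y] = 1/2*7/10 + 1/2*13/20 = 27/40
d_1 = (X=13/40, Y=27/40)
  d_2[X] = 13/40*3/10 + 27/40*7/20 = 267/800
  d_2[Y] = 13/40*7/10 + 27/40*13/20 = 533/800
d_2 = (X=267/800, Y=533/800)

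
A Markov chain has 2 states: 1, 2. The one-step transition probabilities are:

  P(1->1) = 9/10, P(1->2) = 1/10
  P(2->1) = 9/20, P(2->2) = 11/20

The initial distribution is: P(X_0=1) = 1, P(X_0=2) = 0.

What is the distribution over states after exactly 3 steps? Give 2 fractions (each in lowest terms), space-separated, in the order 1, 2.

Answer: 3339/4000 661/4000

Derivation:
Propagating the distribution step by step (d_{t+1} = d_t * P):
d_0 = (1=1, 2=0)
  d_1[1] = 1*9/10 + 0*9/20 = 9/10
  d_1[2] = 1*1/10 + 0*11/20 = 1/10
d_1 = (1=9/10, 2=1/10)
  d_2[1] = 9/10*9/10 + 1/10*9/20 = 171/200
  d_2[2] = 9/10*1/10 + 1/10*11/20 = 29/200
d_2 = (1=171/200, 2=29/200)
  d_3[1] = 171/200*9/10 + 29/200*9/20 = 3339/4000
  d_3[2] = 171/200*1/10 + 29/200*11/20 = 661/4000
d_3 = (1=3339/4000, 2=661/4000)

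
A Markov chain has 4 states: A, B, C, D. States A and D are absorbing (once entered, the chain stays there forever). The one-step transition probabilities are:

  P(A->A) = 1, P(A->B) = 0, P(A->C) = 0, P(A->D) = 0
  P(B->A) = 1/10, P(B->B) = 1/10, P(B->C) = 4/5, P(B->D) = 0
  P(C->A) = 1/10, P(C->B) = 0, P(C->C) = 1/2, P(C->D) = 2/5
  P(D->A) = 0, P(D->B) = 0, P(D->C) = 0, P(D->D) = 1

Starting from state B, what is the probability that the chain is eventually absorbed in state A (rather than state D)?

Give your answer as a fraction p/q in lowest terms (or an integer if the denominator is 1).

Let a_i = P(absorbed in A | start in state i).
Boundary conditions: a_A = 1, a_D = 0.
For each transient state i, a_i = sum_j P(i->j) * a_j:
  a_B = 1/10*a_A + 1/10*a_B + 4/5*a_C + 0*a_D
  a_C = 1/10*a_A + 0*a_B + 1/2*a_C + 2/5*a_D

Substituting a_A = 1 and a_D = 0, rearrange to (I - Q) a = r where r[i] = P(i -> A):
  [9/10, -4/5] . (a_B, a_C) = 1/10
  [0, 1/2] . (a_B, a_C) = 1/10

Solving yields:
  a_B = 13/45
  a_C = 1/5

Starting state is B, so the absorption probability is a_B = 13/45.

Answer: 13/45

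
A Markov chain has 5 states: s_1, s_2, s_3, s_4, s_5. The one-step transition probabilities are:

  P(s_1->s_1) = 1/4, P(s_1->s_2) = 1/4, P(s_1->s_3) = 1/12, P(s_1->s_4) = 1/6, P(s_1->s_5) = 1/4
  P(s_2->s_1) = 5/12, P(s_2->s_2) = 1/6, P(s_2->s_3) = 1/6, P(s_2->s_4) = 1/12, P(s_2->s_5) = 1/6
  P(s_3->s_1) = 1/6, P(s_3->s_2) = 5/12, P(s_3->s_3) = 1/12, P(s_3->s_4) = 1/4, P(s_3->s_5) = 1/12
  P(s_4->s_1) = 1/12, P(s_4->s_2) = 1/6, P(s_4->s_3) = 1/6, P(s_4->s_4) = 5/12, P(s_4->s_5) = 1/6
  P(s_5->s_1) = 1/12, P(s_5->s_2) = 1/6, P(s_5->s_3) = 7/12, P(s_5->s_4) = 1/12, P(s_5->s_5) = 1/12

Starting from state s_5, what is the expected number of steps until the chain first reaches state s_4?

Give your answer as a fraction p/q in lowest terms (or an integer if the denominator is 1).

Answer: 14322/2047

Derivation:
Let h_i = expected steps to first reach s_4 from state i.
Boundary: h_s_4 = 0.
First-step equations for the other states:
  h_s_1 = 1 + 1/4*h_s_1 + 1/4*h_s_2 + 1/12*h_s_3 + 1/6*h_s_4 + 1/4*h_s_5
  h_s_2 = 1 + 5/12*h_s_1 + 1/6*h_s_2 + 1/6*h_s_3 + 1/12*h_s_4 + 1/6*h_s_5
  h_s_3 = 1 + 1/6*h_s_1 + 5/12*h_s_2 + 1/12*h_s_3 + 1/4*h_s_4 + 1/12*h_s_5
  h_s_5 = 1 + 1/12*h_s_1 + 1/6*h_s_2 + 7/12*h_s_3 + 1/12*h_s_4 + 1/12*h_s_5

Substituting h_s_4 = 0 and rearranging gives the linear system (I - Q) h = 1:
  [3/4, -1/4, -1/12, -1/4] . (h_s_1, h_s_2, h_s_3, h_s_5) = 1
  [-5/12, 5/6, -1/6, -1/6] . (h_s_1, h_s_2, h_s_3, h_s_5) = 1
  [-1/6, -5/12, 11/12, -1/12] . (h_s_1, h_s_2, h_s_3, h_s_5) = 1
  [-1/12, -1/6, -7/12, 11/12] . (h_s_1, h_s_2, h_s_3, h_s_5) = 1

Solving yields:
  h_s_1 = 13860/2047
  h_s_2 = 14808/2047
  h_s_3 = 12786/2047
  h_s_5 = 14322/2047

Starting state is s_5, so the expected hitting time is h_s_5 = 14322/2047.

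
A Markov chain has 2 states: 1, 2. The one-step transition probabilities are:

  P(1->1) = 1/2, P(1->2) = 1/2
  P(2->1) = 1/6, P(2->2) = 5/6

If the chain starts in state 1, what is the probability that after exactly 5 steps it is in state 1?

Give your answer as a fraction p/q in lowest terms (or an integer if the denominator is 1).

Answer: 41/162

Derivation:
Computing P^5 by repeated multiplication:
P^1 =
  1: [1/2, 1/2]
  2: [1/6, 5/6]
P^2 =
  1: [1/3, 2/3]
  2: [2/9, 7/9]
P^3 =
  1: [5/18, 13/18]
  2: [13/54, 41/54]
P^4 =
  1: [7/27, 20/27]
  2: [20/81, 61/81]
P^5 =
  1: [41/162, 121/162]
  2: [121/486, 365/486]

(P^5)[1 -> 1] = 41/162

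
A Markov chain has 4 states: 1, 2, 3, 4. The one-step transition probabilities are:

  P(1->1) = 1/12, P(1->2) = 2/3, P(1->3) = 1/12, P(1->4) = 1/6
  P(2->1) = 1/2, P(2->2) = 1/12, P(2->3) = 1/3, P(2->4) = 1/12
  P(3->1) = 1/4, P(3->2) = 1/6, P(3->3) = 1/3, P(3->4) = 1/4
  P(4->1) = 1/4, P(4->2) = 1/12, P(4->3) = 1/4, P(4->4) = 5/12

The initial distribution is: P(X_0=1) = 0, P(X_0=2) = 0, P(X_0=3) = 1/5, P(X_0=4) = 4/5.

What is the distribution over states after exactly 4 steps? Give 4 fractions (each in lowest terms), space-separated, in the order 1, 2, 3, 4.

Answer: 913/3456 13693/51840 8477/34560 23473/103680

Derivation:
Propagating the distribution step by step (d_{t+1} = d_t * P):
d_0 = (1=0, 2=0, 3=1/5, 4=4/5)
  d_1[1] = 0*1/12 + 0*1/2 + 1/5*1/4 + 4/5*1/4 = 1/4
  d_1[2] = 0*2/3 + 0*1/12 + 1/5*1/6 + 4/5*1/12 = 1/10
  d_1[3] = 0*1/12 + 0*1/3 + 1/5*1/3 + 4/5*1/4 = 4/15
  d_1[4] = 0*1/6 + 0*1/12 + 1/5*1/4 + 4/5*5/12 = 23/60
d_1 = (1=1/4, 2=1/10, 3=4/15, 4=23/60)
  d_2[1] = 1/4*1/12 + 1/10*1/2 + 4/15*1/4 + 23/60*1/4 = 7/30
  d_2[2] = 1/4*2/3 + 1/10*1/12 + 4/15*1/6 + 23/60*1/12 = 181/720
  d_2[3] = 1/4*1/12 + 1/10*1/3 + 4/15*1/3 + 23/60*1/4 = 43/180
  d_2[4] = 1/4*1/6 + 1/10*1/12 + 4/15*1/4 + 23/60*5/12 = 199/720
d_2 = (1=7/30, 2=181/720, 3=43/180, 4=199/720)
  d_3[1] = 7/30*1/12 + 181/720*1/2 + 43/180*1/4 + 199/720*1/4 = 263/960
  d_3[2] = 7/30*2/3 + 181/720*1/12 + 43/180*1/6 + 199/720*1/12 = 517/2160
  d_3[3] = 7/30*1/12 + 181/720*1/3 + 43/180*1/3 + 199/720*1/4 = 2177/8640
  d_3[4] = 7/30*1/6 + 181/720*1/12 + 43/180*1/4 + 199/720*5/12 = 169/720
d_3 = (1=263/960, 2=517/2160, 3=2177/8640, 4=169/720)
  d_4[1] = 263/960*1/12 + 517/2160*1/2 + 2177/8640*1/4 + 169/720*1/4 = 913/3456
  d_4[2] = 263/960*2/3 + 517/2160*1/12 + 2177/8640*1/6 + 169/720*1/12 = 13693/51840
  d_4[3] = 263/960*1/12 + 517/2160*1/3 + 2177/8640*1/3 + 169/720*1/4 = 8477/34560
  d_4[4] = 263/960*1/6 + 517/2160*1/12 + 2177/8640*1/4 + 169/720*5/12 = 23473/103680
d_4 = (1=913/3456, 2=13693/51840, 3=8477/34560, 4=23473/103680)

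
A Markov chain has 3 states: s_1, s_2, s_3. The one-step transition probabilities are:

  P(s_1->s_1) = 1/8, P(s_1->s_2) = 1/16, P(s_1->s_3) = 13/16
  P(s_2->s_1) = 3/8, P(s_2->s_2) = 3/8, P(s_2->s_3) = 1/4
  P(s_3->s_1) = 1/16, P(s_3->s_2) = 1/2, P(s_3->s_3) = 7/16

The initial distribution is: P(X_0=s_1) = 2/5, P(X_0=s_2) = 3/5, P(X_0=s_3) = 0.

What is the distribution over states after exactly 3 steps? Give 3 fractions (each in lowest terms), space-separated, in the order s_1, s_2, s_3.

Propagating the distribution step by step (d_{t+1} = d_t * P):
d_0 = (s_1=2/5, s_2=3/5, s_3=0)
  d_1[s_1] = 2/5*1/8 + 3/5*3/8 + 0*1/16 = 11/40
  d_1[s_2] = 2/5*1/16 + 3/5*3/8 + 0*1/2 = 1/4
  d_1[s_3] = 2/5*13/16 + 3/5*1/4 + 0*7/16 = 19/40
d_1 = (s_1=11/40, s_2=1/4, s_3=19/40)
  d_2[s_1] = 11/40*1/8 + 1/4*3/8 + 19/40*1/16 = 101/640
  d_2[s_2] = 11/40*1/16 + 1/4*3/8 + 19/40*1/2 = 223/640
  d_2[s_3] = 11/40*13/16 + 1/4*1/4 + 19/40*7/16 = 79/160
d_2 = (s_1=101/640, s_2=223/640, s_3=79/160)
  d_3[s_1] = 101/640*1/8 + 223/640*3/8 + 79/160*1/16 = 29/160
  d_3[s_2] = 101/640*1/16 + 223/640*3/8 + 79/160*1/2 = 3967/10240
  d_3[s_3] = 101/640*13/16 + 223/640*1/4 + 79/160*7/16 = 4417/10240
d_3 = (s_1=29/160, s_2=3967/10240, s_3=4417/10240)

Answer: 29/160 3967/10240 4417/10240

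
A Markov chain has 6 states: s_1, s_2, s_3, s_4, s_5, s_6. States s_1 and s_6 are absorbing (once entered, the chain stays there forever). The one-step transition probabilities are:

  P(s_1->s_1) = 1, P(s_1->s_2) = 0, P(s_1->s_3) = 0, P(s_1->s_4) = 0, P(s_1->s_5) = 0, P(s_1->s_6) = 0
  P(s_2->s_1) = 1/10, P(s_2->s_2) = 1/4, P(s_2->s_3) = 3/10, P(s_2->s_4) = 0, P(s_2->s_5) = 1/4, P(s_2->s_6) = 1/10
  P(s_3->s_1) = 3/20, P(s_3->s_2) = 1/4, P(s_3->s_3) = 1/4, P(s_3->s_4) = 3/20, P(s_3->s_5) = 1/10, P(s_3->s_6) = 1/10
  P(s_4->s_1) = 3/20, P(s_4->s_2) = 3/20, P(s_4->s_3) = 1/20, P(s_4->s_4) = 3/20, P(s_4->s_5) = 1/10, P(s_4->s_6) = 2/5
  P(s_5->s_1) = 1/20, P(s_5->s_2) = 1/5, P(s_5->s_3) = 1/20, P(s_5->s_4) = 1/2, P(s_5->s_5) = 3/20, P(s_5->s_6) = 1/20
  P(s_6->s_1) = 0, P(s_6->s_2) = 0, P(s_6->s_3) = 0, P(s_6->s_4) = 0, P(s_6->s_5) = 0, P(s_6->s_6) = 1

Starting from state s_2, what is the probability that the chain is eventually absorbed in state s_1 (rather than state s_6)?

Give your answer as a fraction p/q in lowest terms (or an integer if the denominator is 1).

Answer: 3028/6757

Derivation:
Let a_i = P(absorbed in s_1 | start in state i).
Boundary conditions: a_s_1 = 1, a_s_6 = 0.
For each transient state i, a_i = sum_j P(i->j) * a_j:
  a_s_2 = 1/10*a_s_1 + 1/4*a_s_2 + 3/10*a_s_3 + 0*a_s_4 + 1/4*a_s_5 + 1/10*a_s_6
  a_s_3 = 3/20*a_s_1 + 1/4*a_s_2 + 1/4*a_s_3 + 3/20*a_s_4 + 1/10*a_s_5 + 1/10*a_s_6
  a_s_4 = 3/20*a_s_1 + 3/20*a_s_2 + 1/20*a_s_3 + 3/20*a_s_4 + 1/10*a_s_5 + 2/5*a_s_6
  a_s_5 = 1/20*a_s_1 + 1/5*a_s_2 + 1/20*a_s_3 + 1/2*a_s_4 + 3/20*a_s_5 + 1/20*a_s_6

Substituting a_s_1 = 1 and a_s_6 = 0, rearrange to (I - Q) a = r where r[i] = P(i -> s_1):
  [3/4, -3/10, 0, -1/4] . (a_s_2, a_s_3, a_s_4, a_s_5) = 1/10
  [-1/4, 3/4, -3/20, -1/10] . (a_s_2, a_s_3, a_s_4, a_s_5) = 3/20
  [-3/20, -1/20, 17/20, -1/10] . (a_s_2, a_s_3, a_s_4, a_s_5) = 3/20
  [-1/5, -1/20, -1/2, 17/20] . (a_s_2, a_s_3, a_s_4, a_s_5) = 1/20

Solving yields:
  a_s_2 = 3028/6757
  a_s_3 = 3151/6757
  a_s_4 = 2218/6757
  a_s_5 = 2600/6757

Starting state is s_2, so the absorption probability is a_s_2 = 3028/6757.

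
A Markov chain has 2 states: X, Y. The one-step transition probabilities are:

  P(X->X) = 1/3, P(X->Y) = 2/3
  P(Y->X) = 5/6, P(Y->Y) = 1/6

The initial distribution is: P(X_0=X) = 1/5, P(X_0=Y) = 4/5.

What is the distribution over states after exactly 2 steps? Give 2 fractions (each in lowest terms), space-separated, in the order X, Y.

Propagating the distribution step by step (d_{t+1} = d_t * P):
d_0 = (X=1/5, Y=4/5)
  d_1[X] = 1/5*1/3 + 4/5*5/6 = 11/15
  d_1[Y] = 1/5*2/3 + 4/5*1/6 = 4/15
d_1 = (X=11/15, Y=4/15)
  d_2[X] = 11/15*1/3 + 4/15*5/6 = 7/15
  d_2[Y] = 11/15*2/3 + 4/15*1/6 = 8/15
d_2 = (X=7/15, Y=8/15)

Answer: 7/15 8/15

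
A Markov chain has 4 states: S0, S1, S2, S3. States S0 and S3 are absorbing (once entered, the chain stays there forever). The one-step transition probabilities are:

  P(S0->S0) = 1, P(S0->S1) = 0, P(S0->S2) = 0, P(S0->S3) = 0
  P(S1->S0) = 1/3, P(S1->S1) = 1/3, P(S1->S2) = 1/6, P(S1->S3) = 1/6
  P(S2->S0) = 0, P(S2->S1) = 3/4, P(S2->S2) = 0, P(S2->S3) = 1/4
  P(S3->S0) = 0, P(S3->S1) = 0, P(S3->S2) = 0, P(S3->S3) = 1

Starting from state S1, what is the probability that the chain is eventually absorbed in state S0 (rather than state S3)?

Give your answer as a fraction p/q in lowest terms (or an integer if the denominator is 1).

Answer: 8/13

Derivation:
Let a_i = P(absorbed in S0 | start in state i).
Boundary conditions: a_S0 = 1, a_S3 = 0.
For each transient state i, a_i = sum_j P(i->j) * a_j:
  a_S1 = 1/3*a_S0 + 1/3*a_S1 + 1/6*a_S2 + 1/6*a_S3
  a_S2 = 0*a_S0 + 3/4*a_S1 + 0*a_S2 + 1/4*a_S3

Substituting a_S0 = 1 and a_S3 = 0, rearrange to (I - Q) a = r where r[i] = P(i -> S0):
  [2/3, -1/6] . (a_S1, a_S2) = 1/3
  [-3/4, 1] . (a_S1, a_S2) = 0

Solving yields:
  a_S1 = 8/13
  a_S2 = 6/13

Starting state is S1, so the absorption probability is a_S1 = 8/13.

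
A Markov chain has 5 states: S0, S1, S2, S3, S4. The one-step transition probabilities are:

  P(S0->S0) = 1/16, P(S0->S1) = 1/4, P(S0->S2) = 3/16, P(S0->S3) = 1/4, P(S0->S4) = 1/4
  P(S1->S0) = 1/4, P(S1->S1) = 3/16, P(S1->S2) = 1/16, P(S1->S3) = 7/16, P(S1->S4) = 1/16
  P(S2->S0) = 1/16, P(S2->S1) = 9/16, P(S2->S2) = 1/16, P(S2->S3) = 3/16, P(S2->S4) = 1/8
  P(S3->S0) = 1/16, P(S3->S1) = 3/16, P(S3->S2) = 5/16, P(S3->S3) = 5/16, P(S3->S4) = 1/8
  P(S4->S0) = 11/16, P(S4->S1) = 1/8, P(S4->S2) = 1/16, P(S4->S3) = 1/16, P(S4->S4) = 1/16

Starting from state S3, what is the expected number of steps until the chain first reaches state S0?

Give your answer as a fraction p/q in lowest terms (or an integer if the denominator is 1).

Let h_i = expected steps to first reach S0 from state i.
Boundary: h_S0 = 0.
First-step equations for the other states:
  h_S1 = 1 + 1/4*h_S0 + 3/16*h_S1 + 1/16*h_S2 + 7/16*h_S3 + 1/16*h_S4
  h_S2 = 1 + 1/16*h_S0 + 9/16*h_S1 + 1/16*h_S2 + 3/16*h_S3 + 1/8*h_S4
  h_S3 = 1 + 1/16*h_S0 + 3/16*h_S1 + 5/16*h_S2 + 5/16*h_S3 + 1/8*h_S4
  h_S4 = 1 + 11/16*h_S0 + 1/8*h_S1 + 1/16*h_S2 + 1/16*h_S3 + 1/16*h_S4

Substituting h_S0 = 0 and rearranging gives the linear system (I - Q) h = 1:
  [13/16, -1/16, -7/16, -1/16] . (h_S1, h_S2, h_S3, h_S4) = 1
  [-9/16, 15/16, -3/16, -1/8] . (h_S1, h_S2, h_S3, h_S4) = 1
  [-3/16, -5/16, 11/16, -1/8] . (h_S1, h_S2, h_S3, h_S4) = 1
  [-1/8, -1/16, -1/16, 15/16] . (h_S1, h_S2, h_S3, h_S4) = 1

Solving yields:
  h_S1 = 39872/8055
  h_S2 = 44464/8055
  h_S3 = 46432/8055
  h_S4 = 6656/2685

Starting state is S3, so the expected hitting time is h_S3 = 46432/8055.

Answer: 46432/8055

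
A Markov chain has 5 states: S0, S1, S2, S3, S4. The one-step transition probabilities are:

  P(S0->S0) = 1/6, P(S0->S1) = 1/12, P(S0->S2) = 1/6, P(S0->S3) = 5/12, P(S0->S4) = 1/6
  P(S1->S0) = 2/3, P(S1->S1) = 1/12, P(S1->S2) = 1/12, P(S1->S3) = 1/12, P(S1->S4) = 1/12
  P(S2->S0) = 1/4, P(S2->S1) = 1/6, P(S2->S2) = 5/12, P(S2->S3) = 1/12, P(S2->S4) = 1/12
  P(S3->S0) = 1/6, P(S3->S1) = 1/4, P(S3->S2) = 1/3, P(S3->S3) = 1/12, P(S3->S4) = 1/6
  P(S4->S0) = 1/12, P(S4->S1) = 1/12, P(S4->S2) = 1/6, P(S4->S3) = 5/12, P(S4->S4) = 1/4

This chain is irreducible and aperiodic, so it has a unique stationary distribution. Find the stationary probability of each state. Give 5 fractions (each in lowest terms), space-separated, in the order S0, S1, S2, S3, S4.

The stationary distribution satisfies pi = pi * P, i.e.:
  pi_S0 = 1/6*pi_S0 + 2/3*pi_S1 + 1/4*pi_S2 + 1/6*pi_S3 + 1/12*pi_S4
  pi_S1 = 1/12*pi_S0 + 1/12*pi_S1 + 1/6*pi_S2 + 1/4*pi_S3 + 1/12*pi_S4
  pi_S2 = 1/6*pi_S0 + 1/12*pi_S1 + 5/12*pi_S2 + 1/3*pi_S3 + 1/6*pi_S4
  pi_S3 = 5/12*pi_S0 + 1/12*pi_S1 + 1/12*pi_S2 + 1/12*pi_S3 + 5/12*pi_S4
  pi_S4 = 1/6*pi_S0 + 1/12*pi_S1 + 1/12*pi_S2 + 1/6*pi_S3 + 1/4*pi_S4
with normalization: pi_S0 + pi_S1 + pi_S2 + pi_S3 + pi_S4 = 1.

Using the first 4 balance equations plus normalization, the linear system A*pi = b is:
  [-5/6, 2/3, 1/4, 1/6, 1/12] . pi = 0
  [1/12, -11/12, 1/6, 1/4, 1/12] . pi = 0
  [1/6, 1/12, -7/12, 1/3, 1/6] . pi = 0
  [5/12, 1/12, 1/12, -11/12, 5/12] . pi = 0
  [1, 1, 1, 1, 1] . pi = 1

Solving yields:
  pi_S0 = 5169/21032
  pi_S1 = 67/478
  pi_S2 = 243/956
  pi_S3 = 409/1912
  pi_S4 = 1535/10516

Verification (pi * P):
  5169/21032*1/6 + 67/478*2/3 + 243/956*1/4 + 409/1912*1/6 + 1535/10516*1/12 = 5169/21032 = pi_S0  (ok)
  5169/21032*1/12 + 67/478*1/12 + 243/956*1/6 + 409/1912*1/4 + 1535/10516*1/12 = 67/478 = pi_S1  (ok)
  5169/21032*1/6 + 67/478*1/12 + 243/956*5/12 + 409/1912*1/3 + 1535/10516*1/6 = 243/956 = pi_S2  (ok)
  5169/21032*5/12 + 67/478*1/12 + 243/956*1/12 + 409/1912*1/12 + 1535/10516*5/12 = 409/1912 = pi_S3  (ok)
  5169/21032*1/6 + 67/478*1/12 + 243/956*1/12 + 409/1912*1/6 + 1535/10516*1/4 = 1535/10516 = pi_S4  (ok)

Answer: 5169/21032 67/478 243/956 409/1912 1535/10516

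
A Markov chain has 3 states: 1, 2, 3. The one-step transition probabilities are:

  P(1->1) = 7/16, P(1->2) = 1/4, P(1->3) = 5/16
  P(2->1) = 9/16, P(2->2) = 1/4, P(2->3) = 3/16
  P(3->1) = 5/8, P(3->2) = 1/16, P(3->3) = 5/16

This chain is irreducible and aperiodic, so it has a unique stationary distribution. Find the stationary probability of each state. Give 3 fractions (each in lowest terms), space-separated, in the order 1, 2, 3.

The stationary distribution satisfies pi = pi * P, i.e.:
  pi_1 = 7/16*pi_1 + 9/16*pi_2 + 5/8*pi_3
  pi_2 = 1/4*pi_1 + 1/4*pi_2 + 1/16*pi_3
  pi_3 = 5/16*pi_1 + 3/16*pi_2 + 5/16*pi_3
with normalization: pi_1 + pi_2 + pi_3 = 1.

Using the first 2 balance equations plus normalization, the linear system A*pi = b is:
  [-9/16, 9/16, 5/8] . pi = 0
  [1/4, -3/4, 1/16] . pi = 0
  [1, 1, 1] . pi = 1

Solving yields:
  pi_1 = 129/250
  pi_2 = 49/250
  pi_3 = 36/125

Verification (pi * P):
  129/250*7/16 + 49/250*9/16 + 36/125*5/8 = 129/250 = pi_1  (ok)
  129/250*1/4 + 49/250*1/4 + 36/125*1/16 = 49/250 = pi_2  (ok)
  129/250*5/16 + 49/250*3/16 + 36/125*5/16 = 36/125 = pi_3  (ok)

Answer: 129/250 49/250 36/125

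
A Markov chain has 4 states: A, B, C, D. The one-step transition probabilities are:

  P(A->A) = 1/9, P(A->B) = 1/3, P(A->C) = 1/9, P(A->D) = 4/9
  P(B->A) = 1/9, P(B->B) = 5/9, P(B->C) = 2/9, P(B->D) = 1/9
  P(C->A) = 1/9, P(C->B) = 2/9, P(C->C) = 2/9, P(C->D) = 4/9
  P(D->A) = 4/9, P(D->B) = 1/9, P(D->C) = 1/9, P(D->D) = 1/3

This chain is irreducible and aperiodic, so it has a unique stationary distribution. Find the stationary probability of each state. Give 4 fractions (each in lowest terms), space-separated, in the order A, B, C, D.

Answer: 37/174 83/261 43/261 53/174

Derivation:
The stationary distribution satisfies pi = pi * P, i.e.:
  pi_A = 1/9*pi_A + 1/9*pi_B + 1/9*pi_C + 4/9*pi_D
  pi_B = 1/3*pi_A + 5/9*pi_B + 2/9*pi_C + 1/9*pi_D
  pi_C = 1/9*pi_A + 2/9*pi_B + 2/9*pi_C + 1/9*pi_D
  pi_D = 4/9*pi_A + 1/9*pi_B + 4/9*pi_C + 1/3*pi_D
with normalization: pi_A + pi_B + pi_C + pi_D = 1.

Using the first 3 balance equations plus normalization, the linear system A*pi = b is:
  [-8/9, 1/9, 1/9, 4/9] . pi = 0
  [1/3, -4/9, 2/9, 1/9] . pi = 0
  [1/9, 2/9, -7/9, 1/9] . pi = 0
  [1, 1, 1, 1] . pi = 1

Solving yields:
  pi_A = 37/174
  pi_B = 83/261
  pi_C = 43/261
  pi_D = 53/174

Verification (pi * P):
  37/174*1/9 + 83/261*1/9 + 43/261*1/9 + 53/174*4/9 = 37/174 = pi_A  (ok)
  37/174*1/3 + 83/261*5/9 + 43/261*2/9 + 53/174*1/9 = 83/261 = pi_B  (ok)
  37/174*1/9 + 83/261*2/9 + 43/261*2/9 + 53/174*1/9 = 43/261 = pi_C  (ok)
  37/174*4/9 + 83/261*1/9 + 43/261*4/9 + 53/174*1/3 = 53/174 = pi_D  (ok)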